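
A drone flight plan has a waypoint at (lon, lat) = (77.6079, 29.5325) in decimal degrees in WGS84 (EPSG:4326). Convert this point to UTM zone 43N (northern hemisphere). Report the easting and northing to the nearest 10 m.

E 752740 m, N 3269820 m

Zone 43 central meridian λ₀ = 6×43 − 183 = 75°; Δλ = +2.6079°.
Transverse Mercator on WGS84 with k₀ = 0.9996 gives E = 752741.661 m, N = 3269820.880 m.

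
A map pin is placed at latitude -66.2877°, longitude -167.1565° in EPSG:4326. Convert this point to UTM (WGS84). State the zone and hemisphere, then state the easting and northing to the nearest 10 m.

Zone 3S: E 403240 m, N 2646350 m

Longitude -167.1565° lies in the 6° band [-168°, -162°), giving zone 3; latitude is south of the equator, so 3S.
Zone 3 central meridian λ₀ = 6×3 − 183 = -165°; Δλ = -2.1565°.
Transverse Mercator on WGS84 with k₀ = 0.9996 gives E = 403243.195 m, N = 2646354.091 m.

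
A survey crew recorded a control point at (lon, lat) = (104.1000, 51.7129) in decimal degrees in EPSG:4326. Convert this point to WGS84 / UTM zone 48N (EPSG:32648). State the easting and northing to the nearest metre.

E 437821 m, N 5729490 m

Zone 48 central meridian λ₀ = 6×48 − 183 = 105°; Δλ = -0.9000°.
Transverse Mercator on WGS84 with k₀ = 0.9996 gives E = 437820.629 m, N = 5729490.249 m.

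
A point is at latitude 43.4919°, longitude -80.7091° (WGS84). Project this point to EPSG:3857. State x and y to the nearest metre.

Web Mercator is spherical with R = a = 6378137 m.
x = R·λ = 6378137 × -1.408639531 = -8984495.914 m.
y = R·ln tan(π/4 + φ/2) = 6378137 × 0.844626933 = 5387146.291 m.

x -8984496 m, y 5387146 m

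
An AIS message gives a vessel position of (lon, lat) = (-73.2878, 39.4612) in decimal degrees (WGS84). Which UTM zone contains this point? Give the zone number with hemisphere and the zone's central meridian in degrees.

Zone 18N, central meridian -75°

UTM zone = ⌊(λ + 180)/6⌋ + 1; -73.2878° ∈ [-78°, -72°) → zone 18.
Hemisphere: N (φ ≥ 0).
Central meridian λ₀ = 6×18 − 183 = -75°.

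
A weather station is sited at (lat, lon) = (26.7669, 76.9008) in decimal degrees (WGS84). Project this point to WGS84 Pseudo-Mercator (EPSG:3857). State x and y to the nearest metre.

x 8560558 m, y 3094379 m

Web Mercator is spherical with R = a = 6378137 m.
x = R·λ = 6378137 × 1.342172157 = 8560557.898 m.
y = R·ln tan(π/4 + φ/2) = 6378137 × 0.485154058 = 3094379.047 m.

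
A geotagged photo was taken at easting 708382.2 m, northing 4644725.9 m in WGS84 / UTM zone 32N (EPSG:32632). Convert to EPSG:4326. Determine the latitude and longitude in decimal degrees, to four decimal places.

lat 41.9270°, lon 11.5132°

Zone 32N: λ₀ = 9°, k₀ = 0.9996, false easting 500000 m.
Meridian distance M = (N − FN)/k₀ = 4646584.5 m.
Inverse transverse Mercator on WGS84 gives φ = 41.92699965°, λ = 11.51319952°.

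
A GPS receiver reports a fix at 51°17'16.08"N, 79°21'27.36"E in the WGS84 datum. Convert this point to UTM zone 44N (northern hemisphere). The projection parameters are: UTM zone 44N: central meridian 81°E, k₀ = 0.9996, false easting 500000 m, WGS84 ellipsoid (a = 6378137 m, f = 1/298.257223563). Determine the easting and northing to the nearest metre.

E 385471 m, N 5683111 m

Zone 44 central meridian λ₀ = 6×44 − 183 = 81°; Δλ = -1.6424°.
Transverse Mercator on WGS84 with k₀ = 0.9996 gives E = 385471.284 m, N = 5683111.142 m.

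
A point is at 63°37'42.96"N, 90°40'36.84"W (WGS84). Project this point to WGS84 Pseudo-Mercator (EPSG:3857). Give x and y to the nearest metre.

Web Mercator is spherical with R = a = 6378137 m.
x = R·λ = 6378137 × -1.582610461 = -10094106.335 m.
y = R·ln tan(π/4 + φ/2) = 6378137 × 1.451218725 = 9256071.843 m.

x -10094106 m, y 9256072 m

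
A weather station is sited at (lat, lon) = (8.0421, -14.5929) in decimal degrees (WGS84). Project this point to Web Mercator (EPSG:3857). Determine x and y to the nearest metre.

Web Mercator is spherical with R = a = 6378137 m.
x = R·λ = 6378137 × -0.254694152 = -1624474.197 m.
y = R·ln tan(π/4 + φ/2) = 6378137 × 0.140824288 = 898196.604 m.

x -1624474 m, y 898197 m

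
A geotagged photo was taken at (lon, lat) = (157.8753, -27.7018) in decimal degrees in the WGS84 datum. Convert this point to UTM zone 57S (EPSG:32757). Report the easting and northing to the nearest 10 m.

E 389110 m, N 6935320 m

Zone 57 central meridian λ₀ = 6×57 − 183 = 159°; Δλ = -1.1247°.
Transverse Mercator on WGS84 with k₀ = 0.9996 gives E = 389109.663 m, N = 6935324.062 m.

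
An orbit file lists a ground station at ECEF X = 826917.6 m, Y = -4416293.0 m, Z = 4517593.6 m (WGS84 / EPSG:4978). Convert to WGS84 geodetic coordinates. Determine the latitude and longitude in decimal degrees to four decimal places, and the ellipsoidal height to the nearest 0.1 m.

lat 45.3484°, lon -79.3946°, h 4146.5 m

λ = atan2(Y, X) = -79.39459976°; p = √(X²+Y²) = 4493043.1 m.
Bowring's method on WGS84 (a = 6378137 m, b = 6356752.314 m) gives φ = 45.34839988°, h = 4146.500 m.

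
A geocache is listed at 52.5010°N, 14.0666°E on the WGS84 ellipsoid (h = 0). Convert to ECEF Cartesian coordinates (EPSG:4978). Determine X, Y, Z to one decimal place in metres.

WGS84: a = 6378137 m, e² = 0.006694380; N(φ) = a/√(1−e²sin²φ) = 6391617.136 m.
X = (N+h)·cosφ·cosλ = 3774208.975 m; Y = (N+h)·cosφ·sinλ = 945677.161 m; Z = (N(1−e²)+h)·sinφ = 5036932.325 m.

X 3774209.0 m, Y 945677.2 m, Z 5036932.3 m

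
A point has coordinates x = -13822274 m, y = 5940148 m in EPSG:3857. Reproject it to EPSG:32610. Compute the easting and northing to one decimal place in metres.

Web Mercator inverse (R = 6378137 m) → φ = 46.98819862°, λ = -124.16759995°.
UTM 10N forward: E = 411213.415 m, N = 5204514.216 m.

E 411213.4 m, N 5204514.2 m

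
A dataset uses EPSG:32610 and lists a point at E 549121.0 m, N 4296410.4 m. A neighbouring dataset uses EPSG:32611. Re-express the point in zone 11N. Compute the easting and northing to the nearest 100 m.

E 28100 m, N 4310300 m

UTM 10N → geographic: φ = 38.81510014°, λ = -122.43420052°.
UTM 11N (λ₀ = -117°) forward: E = 28068.273 m, N = 4310309.941 m.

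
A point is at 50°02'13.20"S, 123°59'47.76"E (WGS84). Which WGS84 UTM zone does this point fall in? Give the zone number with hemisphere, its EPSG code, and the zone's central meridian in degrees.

Zone 51S (EPSG:32751), central meridian 123°

UTM zone = ⌊(λ + 180)/6⌋ + 1; 123.9966° ∈ [120°, 126°) → zone 51.
Hemisphere: S (φ < 0).
Central meridian λ₀ = 6×51 − 183 = 123°.
EPSG code: 32751.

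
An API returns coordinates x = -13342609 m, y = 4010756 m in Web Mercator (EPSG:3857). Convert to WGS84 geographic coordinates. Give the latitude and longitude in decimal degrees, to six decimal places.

lat 33.865498°, lon -119.858696°

R = 6378137 m. λ = x/R = -119.85869595°.
φ = 2·arctan(exp(y/R)) − 90° = 2·arctan(1.87541) − 90° = 33.86549829°.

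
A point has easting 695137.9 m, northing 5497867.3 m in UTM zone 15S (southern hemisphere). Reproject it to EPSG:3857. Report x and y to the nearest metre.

Unproject from UTM 15S (λ₀ = -93°) → φ = -40.64699968°, λ = -90.69209956°.
Web Mercator (R = 6378137 m): x = -10095798.342 m, y = -4960412.802 m.

x -10095798 m, y -4960413 m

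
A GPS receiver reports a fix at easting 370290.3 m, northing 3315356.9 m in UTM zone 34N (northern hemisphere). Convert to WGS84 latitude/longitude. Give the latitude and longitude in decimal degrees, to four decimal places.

Zone 34N: λ₀ = 21°, k₀ = 0.9996, false easting 500000 m.
Meridian distance M = (N − FN)/k₀ = 3316683.6 m.
Inverse transverse Mercator on WGS84 gives φ = 29.96220033°, λ = 19.65570042°.

lat 29.9622°, lon 19.6557°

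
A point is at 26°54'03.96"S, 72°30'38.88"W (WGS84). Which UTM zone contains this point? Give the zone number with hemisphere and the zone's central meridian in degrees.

UTM zone = ⌊(λ + 180)/6⌋ + 1; -72.5108° ∈ [-78°, -72°) → zone 18.
Hemisphere: S (φ < 0).
Central meridian λ₀ = 6×18 − 183 = -75°.

Zone 18S, central meridian -75°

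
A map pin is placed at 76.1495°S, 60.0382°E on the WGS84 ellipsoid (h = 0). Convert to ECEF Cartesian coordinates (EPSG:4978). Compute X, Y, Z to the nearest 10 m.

WGS84: a = 6378137 m, e² = 0.006694380; N(φ) = a/√(1−e²sin²φ) = 6398358.152 m.
X = (N+h)·cosφ·cosλ = 764964.723 m; Y = (N+h)·cosφ·sinλ = 1327000.181 m; Z = (N(1−e²)+h)·sinφ = -6170729.711 m.

X 764960 m, Y 1327000 m, Z -6170730 m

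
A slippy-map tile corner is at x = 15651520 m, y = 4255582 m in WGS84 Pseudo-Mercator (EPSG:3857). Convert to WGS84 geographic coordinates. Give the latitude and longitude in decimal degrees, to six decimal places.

R = 6378137 m. λ = x/R = 140.59999636°.
φ = 2·arctan(exp(y/R)) − 90° = 2·arctan(1.94880) − 90° = 35.67199686°.

lat 35.671997°, lon 140.599996°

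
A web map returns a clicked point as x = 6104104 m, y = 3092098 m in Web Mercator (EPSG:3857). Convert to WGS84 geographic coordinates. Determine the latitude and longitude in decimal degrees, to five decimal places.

lat 26.74860°, lon 54.83410°

R = 6378137 m. λ = x/R = 54.83409919°.
φ = 2·arctan(exp(y/R)) − 90° = 2·arctan(1.62384) − 90° = 26.74860322°.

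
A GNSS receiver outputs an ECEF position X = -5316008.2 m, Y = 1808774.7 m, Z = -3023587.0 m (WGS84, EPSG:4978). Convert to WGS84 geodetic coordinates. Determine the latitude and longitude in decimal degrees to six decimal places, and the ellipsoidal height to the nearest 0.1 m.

lat -28.461300°, lon 161.209100°, h 4280.9 m

λ = atan2(Y, X) = 161.20909997°; p = √(X²+Y²) = 5615301.3 m.
Bowring's method on WGS84 (a = 6378137 m, b = 6356752.314 m) gives φ = -28.46129982°, h = 4280.948 m.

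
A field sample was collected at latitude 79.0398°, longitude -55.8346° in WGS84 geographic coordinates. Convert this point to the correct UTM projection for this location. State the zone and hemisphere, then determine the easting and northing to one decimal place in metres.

Zone 21N: E 524734.0 m, N 8774663.0 m

Longitude -55.8346° lies in the 6° band [-60°, -54°), giving zone 21; latitude is north of the equator, so 21N.
Zone 21 central meridian λ₀ = 6×21 − 183 = -57°; Δλ = +1.1654°.
Transverse Mercator on WGS84 with k₀ = 0.9996 gives E = 524733.997 m, N = 8774662.993 m.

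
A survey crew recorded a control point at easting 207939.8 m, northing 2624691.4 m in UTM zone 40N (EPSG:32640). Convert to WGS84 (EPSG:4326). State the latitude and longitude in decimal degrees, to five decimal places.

Zone 40N: λ₀ = 57°, k₀ = 0.9996, false easting 500000 m.
Meridian distance M = (N − FN)/k₀ = 2625741.7 m.
Inverse transverse Mercator on WGS84 gives φ = 23.70669977°, λ = 54.13579983°.

lat 23.70670°, lon 54.13580°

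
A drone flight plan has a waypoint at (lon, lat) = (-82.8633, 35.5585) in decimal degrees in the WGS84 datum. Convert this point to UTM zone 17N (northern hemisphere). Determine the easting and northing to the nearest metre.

E 331124 m, N 3936579 m

Zone 17 central meridian λ₀ = 6×17 − 183 = -81°; Δλ = -1.8633°.
Transverse Mercator on WGS84 with k₀ = 0.9996 gives E = 331124.442 m, N = 3936578.662 m.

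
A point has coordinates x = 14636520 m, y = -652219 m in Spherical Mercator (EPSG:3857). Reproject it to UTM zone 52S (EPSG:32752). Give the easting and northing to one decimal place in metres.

Web Mercator inverse (R = 6378137 m) → φ = -5.84879853°, λ = 131.48209622°.
UTM 52S forward: E = 774851.684 m, N = 9352902.567 m.

E 774851.7 m, N 9352902.6 m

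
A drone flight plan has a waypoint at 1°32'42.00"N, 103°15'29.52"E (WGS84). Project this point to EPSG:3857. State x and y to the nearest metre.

Web Mercator is spherical with R = a = 6378137 m.
x = R·λ = 6378137 × 1.802195570 = 11494650.244 m.
y = R·ln tan(π/4 + φ/2) = 6378137 × 0.026968605 = 172009.460 m.

x 11494650 m, y 172009 m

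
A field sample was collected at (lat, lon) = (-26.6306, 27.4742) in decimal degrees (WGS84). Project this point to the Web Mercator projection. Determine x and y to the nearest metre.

Web Mercator is spherical with R = a = 6378137 m.
x = R·λ = 6378137 × 0.479515249 = 3058413.954 m.
y = R·ln tan(π/4 + φ/2) = 6378137 × -0.482491270 = -3077395.422 m.

x 3058414 m, y -3077395 m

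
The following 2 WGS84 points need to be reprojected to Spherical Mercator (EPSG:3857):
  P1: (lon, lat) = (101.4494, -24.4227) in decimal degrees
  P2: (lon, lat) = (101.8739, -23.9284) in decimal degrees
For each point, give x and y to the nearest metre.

Web Mercator: x = R·λ, y = R·ln tan(π/4+φ/2), R = 6378137 m.
P1 (-24.4227°, 101.4494°) → (11293295.549, -2805001.193) m.
P2 (-23.9284°, 101.8739°) → (11340550.673, -2744685.762) m.

P1: x 11293296 m, y -2805001 m; P2: x 11340551 m, y -2744686 m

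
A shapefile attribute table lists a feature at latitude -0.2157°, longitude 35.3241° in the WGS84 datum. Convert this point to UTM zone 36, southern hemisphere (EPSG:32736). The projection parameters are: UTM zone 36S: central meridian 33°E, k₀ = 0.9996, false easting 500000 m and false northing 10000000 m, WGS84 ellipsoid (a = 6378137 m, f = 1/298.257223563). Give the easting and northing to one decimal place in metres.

E 758683.7 m, N 9976138.9 m

Zone 36 central meridian λ₀ = 6×36 − 183 = 33°; Δλ = +2.3241°.
Transverse Mercator on WGS84 with k₀ = 0.9996 gives E = 758683.746 m, N = 9976138.908 m.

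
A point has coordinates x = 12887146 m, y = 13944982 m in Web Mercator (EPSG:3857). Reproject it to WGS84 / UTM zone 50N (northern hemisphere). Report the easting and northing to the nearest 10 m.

E 469470 m, N 8567450 m

Web Mercator inverse (R = 6378137 m) → φ = 77.18240099°, λ = 115.76720220°.
UTM 50N forward: E = 469471.801 m, N = 8567448.094 m.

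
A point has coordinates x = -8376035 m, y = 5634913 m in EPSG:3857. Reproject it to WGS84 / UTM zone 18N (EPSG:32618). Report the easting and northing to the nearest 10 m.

Web Mercator inverse (R = 6378137 m) → φ = 45.08500040°, λ = -75.24320261°.
UTM 18N forward: E = 480860.277 m, N = 4992421.704 m.

E 480860 m, N 4992420 m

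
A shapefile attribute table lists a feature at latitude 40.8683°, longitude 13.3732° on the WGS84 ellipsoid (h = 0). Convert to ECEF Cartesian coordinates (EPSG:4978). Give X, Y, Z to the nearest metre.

WGS84: a = 6378137 m, e² = 0.006694380; N(φ) = a/√(1−e²sin²φ) = 6387296.942 m.
X = (N+h)·cosφ·cosλ = 4699199.440 m; Y = (N+h)·cosφ·sinλ = 1117184.685 m; Z = (N(1−e²)+h)·sinφ = 4151374.078 m.

X 4699199 m, Y 1117185 m, Z 4151374 m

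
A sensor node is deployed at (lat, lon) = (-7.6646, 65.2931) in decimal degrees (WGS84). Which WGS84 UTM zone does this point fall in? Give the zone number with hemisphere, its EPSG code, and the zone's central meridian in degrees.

UTM zone = ⌊(λ + 180)/6⌋ + 1; 65.2931° ∈ [60°, 66°) → zone 41.
Hemisphere: S (φ < 0).
Central meridian λ₀ = 6×41 − 183 = 63°.
EPSG code: 32741.

Zone 41S (EPSG:32741), central meridian 63°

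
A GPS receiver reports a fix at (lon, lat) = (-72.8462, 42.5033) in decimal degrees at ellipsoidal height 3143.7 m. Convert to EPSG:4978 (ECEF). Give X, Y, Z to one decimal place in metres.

WGS84: a = 6378137 m, e² = 0.006694380; N(φ) = a/√(1−e²sin²φ) = 6387904.698 m.
X = (N+h)·cosφ·cosλ = 1389665.635 m; Y = (N+h)·cosφ·sinλ = -4502132.337 m; Z = (N(1−e²)+h)·sinφ = 4289108.976 m.

X 1389665.6 m, Y -4502132.3 m, Z 4289109.0 m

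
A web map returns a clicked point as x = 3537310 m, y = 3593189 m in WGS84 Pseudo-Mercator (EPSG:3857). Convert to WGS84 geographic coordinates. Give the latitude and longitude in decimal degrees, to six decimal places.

lat 30.694899°, lon 31.776196°

R = 6378137 m. λ = x/R = 31.77619638°.
φ = 2·arctan(exp(y/R)) − 90° = 2·arctan(1.75657) − 90° = 30.69489870°.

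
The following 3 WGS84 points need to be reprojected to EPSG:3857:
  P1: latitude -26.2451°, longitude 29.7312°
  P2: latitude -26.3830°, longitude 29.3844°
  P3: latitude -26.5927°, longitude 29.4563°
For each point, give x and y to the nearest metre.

P1: x 3309662 m, y -3029469 m; P2: x 3271056 m, y -3046595 m; P3: x 3279060 m, y -3072677 m

Web Mercator: x = R·λ, y = R·ln tan(π/4+φ/2), R = 6378137 m.
P1 (-26.2451°, 29.7312°) → (3309662.045, -3029469.433) m.
P2 (-26.3830°, 29.3844°) → (3271056.445, -3046594.985) m.
P3 (-26.5927°, 29.4563°) → (3279060.317, -3072676.506) m.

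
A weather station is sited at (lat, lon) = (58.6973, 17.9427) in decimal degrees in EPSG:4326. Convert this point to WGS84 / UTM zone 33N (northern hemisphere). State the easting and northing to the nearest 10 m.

Zone 33 central meridian λ₀ = 6×33 − 183 = 15°; Δλ = +2.9427°.
Transverse Mercator on WGS84 with k₀ = 0.9996 gives E = 670511.888 m, N = 6510089.601 m.

E 670510 m, N 6510090 m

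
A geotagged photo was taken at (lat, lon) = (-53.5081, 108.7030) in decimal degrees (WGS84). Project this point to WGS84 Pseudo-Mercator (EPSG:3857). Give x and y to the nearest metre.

x 12100763 m, y -7077541 m

Web Mercator is spherical with R = a = 6378137 m.
x = R·λ = 6378137 × 1.897225257 = 12100762.608 m.
y = R·ln tan(π/4 + φ/2) = 6378137 × -1.109656521 = -7077541.314 m.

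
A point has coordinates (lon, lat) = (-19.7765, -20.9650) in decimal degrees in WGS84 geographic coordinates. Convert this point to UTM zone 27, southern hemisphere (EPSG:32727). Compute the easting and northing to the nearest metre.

Zone 27 central meridian λ₀ = 6×27 − 183 = -21°; Δλ = +1.2235°.
Transverse Mercator on WGS84 with k₀ = 0.9996 gives E = 627193.763 m, N = 7681239.940 m.

E 627194 m, N 7681240 m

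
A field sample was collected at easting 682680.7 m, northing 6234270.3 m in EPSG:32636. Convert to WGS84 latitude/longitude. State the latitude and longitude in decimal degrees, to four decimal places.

lat 56.2182°, lon 35.9462°

Zone 36N: λ₀ = 33°, k₀ = 0.9996, false easting 500000 m.
Meridian distance M = (N − FN)/k₀ = 6236765.0 m.
Inverse transverse Mercator on WGS84 gives φ = 56.21820015°, λ = 35.94619951°.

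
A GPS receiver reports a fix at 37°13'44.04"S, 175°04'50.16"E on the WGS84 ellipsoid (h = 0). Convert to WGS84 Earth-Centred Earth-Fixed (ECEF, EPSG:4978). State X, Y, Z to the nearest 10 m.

X -5065930 m, Y 436030 m, Z -3837650 m

WGS84: a = 6378137 m, e² = 0.006694380; N(φ) = a/√(1−e²sin²φ) = 6385965.619 m.
X = (N+h)·cosφ·cosλ = -5065934.270 m; Y = (N+h)·cosφ·sinλ = 436031.721 m; Z = (N(1−e²)+h)·sinφ = -3837650.524 m.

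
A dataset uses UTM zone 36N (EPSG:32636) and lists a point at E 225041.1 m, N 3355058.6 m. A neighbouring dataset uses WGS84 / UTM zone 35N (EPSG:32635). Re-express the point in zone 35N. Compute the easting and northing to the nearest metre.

E 802133 m, N 3355777 m

UTM 36N → geographic: φ = 30.29609968°, λ = 30.14119949°.
UTM 35N (λ₀ = 27°) forward: E = 802132.834 m, N = 3355777.037 m.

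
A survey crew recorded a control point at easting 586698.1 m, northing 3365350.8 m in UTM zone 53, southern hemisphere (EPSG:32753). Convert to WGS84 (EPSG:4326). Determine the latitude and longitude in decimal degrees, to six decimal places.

lat -59.840400°, lon 136.546999°

Zone 53S: λ₀ = 135°, k₀ = 0.9996, false easting 500000 m, false northing 10000000 m.
Meridian distance M = (N − FN)/k₀ = -6637304.1 m.
Inverse transverse Mercator on WGS84 gives φ = -59.84039997°, λ = 136.54699937°.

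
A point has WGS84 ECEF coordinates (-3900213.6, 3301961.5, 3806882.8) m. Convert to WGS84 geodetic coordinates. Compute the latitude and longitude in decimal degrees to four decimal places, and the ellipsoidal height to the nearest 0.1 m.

lat 36.8688°, lon 139.7484°, h 1879.8 m

λ = atan2(Y, X) = 139.74840008°; p = √(X²+Y²) = 5110246.2 m.
Bowring's method on WGS84 (a = 6378137 m, b = 6356752.314 m) gives φ = 36.86880011°, h = 1879.831 m.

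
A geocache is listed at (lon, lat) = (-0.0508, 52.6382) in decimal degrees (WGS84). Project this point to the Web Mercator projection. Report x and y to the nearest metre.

Web Mercator is spherical with R = a = 6378137 m.
x = R·λ = 6378137 × -0.000886627 = -5655.030 m.
y = R·ln tan(π/4 + φ/2) = 6378137 × 1.084384534 = 6916353.116 m.

x -5655 m, y 6916353 m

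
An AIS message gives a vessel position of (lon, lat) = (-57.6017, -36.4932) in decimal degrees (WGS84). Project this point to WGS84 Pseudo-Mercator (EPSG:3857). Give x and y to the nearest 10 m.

x -6412190 m, y -4368700 m

Web Mercator is spherical with R = a = 6378137 m.
x = R·λ = 6378137 × -1.005339320 = -6412191.913 m.
y = R·ln tan(π/4 + φ/2) = 6378137 × -0.684949050 = -4368698.876 m.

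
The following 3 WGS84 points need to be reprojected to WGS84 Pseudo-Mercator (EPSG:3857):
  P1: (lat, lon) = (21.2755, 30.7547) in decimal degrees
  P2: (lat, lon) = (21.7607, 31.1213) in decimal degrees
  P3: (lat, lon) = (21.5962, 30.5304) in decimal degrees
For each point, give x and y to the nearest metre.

P1: x 3423598 m, y 2424760 m; P2: x 3464407 m, y 2482819 m; P3: x 3398629 m, y 2463113 m

Web Mercator: x = R·λ, y = R·ln tan(π/4+φ/2), R = 6378137 m.
P1 (21.2755°, 30.7547°) → (3423597.543, 2424759.501) m.
P2 (21.7607°, 31.1213°) → (3464407.269, 2482818.543) m.
P3 (21.5962°, 30.5304°) → (3398628.582, 2463112.717) m.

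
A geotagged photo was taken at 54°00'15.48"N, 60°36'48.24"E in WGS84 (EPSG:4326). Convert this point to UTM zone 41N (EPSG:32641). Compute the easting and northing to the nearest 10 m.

E 343590 m, N 5986640 m

Zone 41 central meridian λ₀ = 6×41 − 183 = 63°; Δλ = -2.3866°.
Transverse Mercator on WGS84 with k₀ = 0.9996 gives E = 343589.543 m, N = 5986636.296 m.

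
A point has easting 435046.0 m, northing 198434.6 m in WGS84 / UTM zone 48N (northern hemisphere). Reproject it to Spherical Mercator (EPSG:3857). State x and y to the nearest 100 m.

x 11623500 m, y 199900 m

Unproject from UTM 48N (λ₀ = 105°) → φ = 1.79520035°, λ = 104.41600024°.
Web Mercator (R = 6378137 m): x = 11623535.977 m, y = 199873.495 m.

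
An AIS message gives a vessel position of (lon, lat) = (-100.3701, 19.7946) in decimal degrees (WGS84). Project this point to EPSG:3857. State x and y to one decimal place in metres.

Web Mercator is spherical with R = a = 6378137 m.
x = R·λ = 6378137 × -1.751788716 = -11173148.423 m.
y = R·ln tan(π/4 + φ/2) = 6378137 × 0.352566006 = 2248714.286 m.

x -11173148.4 m, y 2248714.3 m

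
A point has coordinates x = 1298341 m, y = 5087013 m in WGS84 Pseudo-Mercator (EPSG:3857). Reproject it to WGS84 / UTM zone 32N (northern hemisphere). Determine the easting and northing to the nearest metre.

Web Mercator inverse (R = 6378137 m) → φ = 41.50430140°, λ = 11.66319564°.
UTM 32N forward: E = 722272.865 m, N = 4598166.325 m.

E 722273 m, N 4598166 m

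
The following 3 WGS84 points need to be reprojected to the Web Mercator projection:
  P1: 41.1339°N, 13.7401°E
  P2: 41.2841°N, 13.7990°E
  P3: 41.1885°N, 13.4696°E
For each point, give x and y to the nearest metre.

P1: x 1529541 m, y 5032112 m; P2: x 1536098 m, y 5054337 m; P3: x 1499429 m, y 5040185 m

Web Mercator: x = R·λ, y = R·ln tan(π/4+φ/2), R = 6378137 m.
P1 (41.1339°, 13.7401°) → (1529540.935, 5032111.990) m.
P2 (41.2841°, 13.7990°) → (1536097.653, 5054337.094) m.
P3 (41.1885°, 13.4696°) → (1499429.013, 5040185.255) m.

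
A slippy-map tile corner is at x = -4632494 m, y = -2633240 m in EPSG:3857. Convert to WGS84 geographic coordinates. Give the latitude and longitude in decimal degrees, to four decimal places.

lat -23.0101°, lon -41.6144°

R = 6378137 m. λ = x/R = -41.61440164°.
φ = 2·arctan(exp(y/R)) − 90° = 2·arctan(0.66176) − 90° = -23.01009911°.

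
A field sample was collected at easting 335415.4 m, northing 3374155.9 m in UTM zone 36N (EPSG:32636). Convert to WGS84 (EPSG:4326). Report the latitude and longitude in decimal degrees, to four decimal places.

lat 30.4884°, lon 31.2852°

Zone 36N: λ₀ = 33°, k₀ = 0.9996, false easting 500000 m.
Meridian distance M = (N − FN)/k₀ = 3375506.1 m.
Inverse transverse Mercator on WGS84 gives φ = 30.48840022°, λ = 31.28520048°.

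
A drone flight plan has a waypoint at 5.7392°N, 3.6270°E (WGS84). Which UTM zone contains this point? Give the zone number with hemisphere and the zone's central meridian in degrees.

UTM zone = ⌊(λ + 180)/6⌋ + 1; 3.6270° ∈ [0°, 6°) → zone 31.
Hemisphere: N (φ ≥ 0).
Central meridian λ₀ = 6×31 − 183 = 3°.

Zone 31N, central meridian 3°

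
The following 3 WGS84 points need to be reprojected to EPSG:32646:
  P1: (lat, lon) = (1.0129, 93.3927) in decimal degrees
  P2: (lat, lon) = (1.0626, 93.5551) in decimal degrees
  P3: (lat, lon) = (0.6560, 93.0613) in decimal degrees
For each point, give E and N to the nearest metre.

UTM zone 46N: λ₀ = 93°, k₀ = 0.9996.
P1 (1.0129°, 93.3927°) → (543691.240, 111958.648) m.
P2 (1.0626°, 93.5551°) → (561759.153, 117454.910) m.
P3 (0.6560°, 93.0613°) → (506820.712, 72507.784) m.

P1: E 543691 m, N 111959 m; P2: E 561759 m, N 117455 m; P3: E 506821 m, N 72508 m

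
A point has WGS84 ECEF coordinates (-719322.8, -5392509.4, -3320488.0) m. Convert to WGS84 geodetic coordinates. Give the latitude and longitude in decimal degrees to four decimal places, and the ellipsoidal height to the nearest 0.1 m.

λ = atan2(Y, X) = -97.59800012°; p = √(X²+Y²) = 5440274.2 m.
Bowring's method on WGS84 (a = 6378137 m, b = 6356752.314 m) gives φ = -31.56929960°, h = 1245.114 m.

lat -31.5693°, lon -97.5980°, h 1245.1 m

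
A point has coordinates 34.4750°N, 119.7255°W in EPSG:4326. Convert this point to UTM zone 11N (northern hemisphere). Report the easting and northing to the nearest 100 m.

Zone 11 central meridian λ₀ = 6×11 − 183 = -117°; Δλ = -2.7255°.
Transverse Mercator on WGS84 with k₀ = 0.9996 gives E = 249681.406 m, N = 3818196.660 m.

E 249700 m, N 3818200 m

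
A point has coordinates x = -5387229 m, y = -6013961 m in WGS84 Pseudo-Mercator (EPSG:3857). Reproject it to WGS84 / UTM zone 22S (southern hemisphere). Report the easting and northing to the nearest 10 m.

Web Mercator inverse (R = 6378137 m) → φ = -47.43860046°, λ = -48.39430150°.
UTM 22S forward: E = 696467.091 m, N = 4742802.319 m.

E 696470 m, N 4742800 m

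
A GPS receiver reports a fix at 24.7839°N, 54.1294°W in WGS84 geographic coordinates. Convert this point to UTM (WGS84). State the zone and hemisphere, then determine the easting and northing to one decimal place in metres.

Longitude -54.1294° lies in the 6° band [-60°, -54°), giving zone 21; latitude is north of the equator, so 21N.
Zone 21 central meridian λ₀ = 6×21 − 183 = -57°; Δλ = +2.8706°.
Transverse Mercator on WGS84 with k₀ = 0.9996 gives E = 790255.313 m, N = 2744069.383 m.

Zone 21N: E 790255.3 m, N 2744069.4 m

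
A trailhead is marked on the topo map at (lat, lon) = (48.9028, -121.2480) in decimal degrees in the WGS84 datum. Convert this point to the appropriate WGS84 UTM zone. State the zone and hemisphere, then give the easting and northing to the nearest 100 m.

Zone 10N: E 628400 m, N 5418100 m

Longitude -121.2480° lies in the 6° band [-126°, -120°), giving zone 10; latitude is north of the equator, so 10N.
Zone 10 central meridian λ₀ = 6×10 − 183 = -123°; Δλ = +1.7520°.
Transverse Mercator on WGS84 with k₀ = 0.9996 gives E = 628392.182 m, N = 5418130.133 m.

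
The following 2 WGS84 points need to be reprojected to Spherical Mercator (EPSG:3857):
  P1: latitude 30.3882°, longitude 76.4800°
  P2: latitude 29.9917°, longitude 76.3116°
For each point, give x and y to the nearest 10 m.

P1: x 8513710 m, y 3553550 m; P2: x 8494970 m, y 3502480 m

Web Mercator: x = R·λ, y = R·ln tan(π/4+φ/2), R = 6378137 m.
P1 (30.3882°, 76.4800°) → (8513714.656, 3553547.570) m.
P2 (29.9917°, 76.3116°) → (8494968.454, 3502483.001) m.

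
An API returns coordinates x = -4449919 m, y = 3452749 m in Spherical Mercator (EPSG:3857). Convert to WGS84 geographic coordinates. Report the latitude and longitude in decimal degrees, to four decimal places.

lat 29.6040°, lon -39.9743°

R = 6378137 m. λ = x/R = -39.97430251°.
φ = 2·arctan(exp(y/R)) − 90° = 2·arctan(1.71831) − 90° = 29.60400295°.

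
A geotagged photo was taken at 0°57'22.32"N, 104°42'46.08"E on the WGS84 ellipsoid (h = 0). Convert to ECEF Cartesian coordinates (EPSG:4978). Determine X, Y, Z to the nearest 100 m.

WGS84: a = 6378137 m, e² = 0.006694380; N(φ) = a/√(1−e²sin²φ) = 6378142.945 m.
X = (N+h)·cosφ·cosλ = -1619657.077 m; Y = (N+h)·cosφ·sinλ = 6168151.194 m; Z = (N(1−e²)+h)·sinφ = 105726.313 m.

X -1619700 m, Y 6168200 m, Z 105700 m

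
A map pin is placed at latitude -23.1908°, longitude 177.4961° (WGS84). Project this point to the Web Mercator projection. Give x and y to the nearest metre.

Web Mercator is spherical with R = a = 6378137 m.
x = R·λ = 6378137 × 3.097891354 = 19758775.470 m.
y = R·ln tan(π/4 + φ/2) = 6378137 × -0.416282848 = -2655109.036 m.

x 19758775 m, y -2655109 m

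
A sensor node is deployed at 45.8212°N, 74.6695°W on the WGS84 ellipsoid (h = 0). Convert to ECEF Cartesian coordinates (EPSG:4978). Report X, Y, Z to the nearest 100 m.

X 1177200 m, Y -4294200 m, Z 4551400 m

WGS84: a = 6378137 m, e² = 0.006694380; N(φ) = a/√(1−e²sin²φ) = 6389145.798 m.
X = (N+h)·cosφ·cosλ = 1177205.713 m; Y = (N+h)·cosφ·sinλ = -4294156.885 m; Z = (N(1−e²)+h)·sinφ = 4551419.934 m.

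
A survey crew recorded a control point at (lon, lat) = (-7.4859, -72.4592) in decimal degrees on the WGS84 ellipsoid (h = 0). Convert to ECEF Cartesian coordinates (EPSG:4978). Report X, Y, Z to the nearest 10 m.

X 1911720 m, Y -251200 m, Z -6059330 m

WGS84: a = 6378137 m, e² = 0.006694380; N(φ) = a/√(1−e²sin²φ) = 6397635.713 m.
X = (N+h)·cosφ·cosλ = 1911716.823 m; Y = (N+h)·cosφ·sinλ = -251203.699 m; Z = (N(1−e²)+h)·sinφ = -6059325.342 m.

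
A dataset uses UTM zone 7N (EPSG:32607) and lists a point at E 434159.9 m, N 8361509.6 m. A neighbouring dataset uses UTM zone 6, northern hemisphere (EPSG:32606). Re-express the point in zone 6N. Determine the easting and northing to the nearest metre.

E 603719 m, N 8363430 m

UTM 7N → geographic: φ = 75.32810024°, λ = -143.32930137°.
UTM 6N (λ₀ = -147°) forward: E = 603719.107 m, N = 8363430.034 m.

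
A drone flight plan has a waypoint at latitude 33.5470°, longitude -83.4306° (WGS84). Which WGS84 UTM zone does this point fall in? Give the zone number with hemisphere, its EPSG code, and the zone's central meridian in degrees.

Zone 17N (EPSG:32617), central meridian -81°

UTM zone = ⌊(λ + 180)/6⌋ + 1; -83.4306° ∈ [-84°, -78°) → zone 17.
Hemisphere: N (φ ≥ 0).
Central meridian λ₀ = 6×17 − 183 = -81°.
EPSG code: 32617.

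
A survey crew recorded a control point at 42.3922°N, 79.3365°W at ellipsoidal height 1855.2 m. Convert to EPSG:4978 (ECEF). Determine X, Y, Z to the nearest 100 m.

WGS84: a = 6378137 m, e² = 0.006694380; N(φ) = a/√(1−e²sin²φ) = 6387863.277 m.
X = (N+h)·cosφ·cosλ = 873226.664 m; Y = (N+h)·cosφ·sinλ = -4637613.376 m; Z = (N(1−e²)+h)·sinφ = 4279129.277 m.

X 873200 m, Y -4637600 m, Z 4279100 m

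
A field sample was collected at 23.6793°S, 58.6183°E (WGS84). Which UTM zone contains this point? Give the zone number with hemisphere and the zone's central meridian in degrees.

Zone 40S, central meridian 57°

UTM zone = ⌊(λ + 180)/6⌋ + 1; 58.6183° ∈ [54°, 60°) → zone 40.
Hemisphere: S (φ < 0).
Central meridian λ₀ = 6×40 − 183 = 57°.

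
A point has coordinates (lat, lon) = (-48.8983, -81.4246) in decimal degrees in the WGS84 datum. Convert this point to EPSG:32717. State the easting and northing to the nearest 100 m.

E 468900 m, N 4583800 m

Zone 17 central meridian λ₀ = 6×17 − 183 = -81°; Δλ = -0.4246°.
Transverse Mercator on WGS84 with k₀ = 0.9996 gives E = 468880.541 m, N = 4583762.735 m.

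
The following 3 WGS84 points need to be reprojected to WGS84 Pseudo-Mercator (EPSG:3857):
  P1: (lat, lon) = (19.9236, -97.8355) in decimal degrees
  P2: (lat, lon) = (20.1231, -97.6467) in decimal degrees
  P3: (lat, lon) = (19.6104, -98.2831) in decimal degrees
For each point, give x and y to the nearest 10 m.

P1: x -10891000 m, y 2263980 m; P2: x -10869980 m, y 2287620 m; P3: x -10940820 m, y 2226930 m

Web Mercator: x = R·λ, y = R·ln tan(π/4+φ/2), R = 6378137 m.
P1 (19.9236°, -97.8355°) → (-10890998.042, 2263982.491) m.
P2 (20.1231°, -97.6467°) → (-10869980.922, 2287619.528) m.
P3 (19.6104°, -98.2831°) → (-10940824.646, 2226934.123) m.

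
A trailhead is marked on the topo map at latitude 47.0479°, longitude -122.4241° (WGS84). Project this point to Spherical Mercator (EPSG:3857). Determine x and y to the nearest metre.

x -13628188 m, y 5949896 m

Web Mercator is spherical with R = a = 6378137 m.
x = R·λ = 6378137 × -2.136703629 = -13628188.473 m.
y = R·ln tan(π/4 + φ/2) = 6378137 × 0.932857993 = 5949896.079 m.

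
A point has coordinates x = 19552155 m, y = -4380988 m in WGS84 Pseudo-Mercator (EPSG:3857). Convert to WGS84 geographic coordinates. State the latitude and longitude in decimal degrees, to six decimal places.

R = 6378137 m. λ = x/R = 175.63999674°.
φ = 2·arctan(exp(y/R)) − 90° = 2·arctan(0.50315) − 90° = -36.58189877°.

lat -36.581899°, lon 175.639997°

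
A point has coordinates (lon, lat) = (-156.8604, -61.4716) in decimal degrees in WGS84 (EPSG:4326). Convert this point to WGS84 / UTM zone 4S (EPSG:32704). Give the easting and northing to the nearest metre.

Zone 4 central meridian λ₀ = 6×4 − 183 = -159°; Δλ = +2.1396°.
Transverse Mercator on WGS84 with k₀ = 0.9996 gives E = 613988.047 m, N = 3182811.630 m.

E 613988 m, N 3182812 m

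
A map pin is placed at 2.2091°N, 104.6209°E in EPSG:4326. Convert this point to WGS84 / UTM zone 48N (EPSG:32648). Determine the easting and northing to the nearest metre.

E 457846 m, N 244179 m

Zone 48 central meridian λ₀ = 6×48 − 183 = 105°; Δλ = -0.3791°.
Transverse Mercator on WGS84 with k₀ = 0.9996 gives E = 457846.494 m, N = 244178.515 m.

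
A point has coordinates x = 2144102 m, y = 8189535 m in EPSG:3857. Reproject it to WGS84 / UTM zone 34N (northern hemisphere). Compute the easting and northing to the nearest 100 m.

Web Mercator inverse (R = 6378137 m) → φ = 59.04229925°, λ = 19.26079597°.
UTM 34N forward: E = 400208.501 m, N = 6546061.054 m.

E 400200 m, N 6546100 m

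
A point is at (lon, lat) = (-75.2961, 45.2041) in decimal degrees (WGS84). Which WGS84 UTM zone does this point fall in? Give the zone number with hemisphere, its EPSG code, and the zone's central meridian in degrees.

UTM zone = ⌊(λ + 180)/6⌋ + 1; -75.2961° ∈ [-78°, -72°) → zone 18.
Hemisphere: N (φ ≥ 0).
Central meridian λ₀ = 6×18 − 183 = -75°.
EPSG code: 32618.

Zone 18N (EPSG:32618), central meridian -75°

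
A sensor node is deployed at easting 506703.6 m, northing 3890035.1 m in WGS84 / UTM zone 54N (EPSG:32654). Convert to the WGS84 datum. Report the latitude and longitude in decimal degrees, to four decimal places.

Zone 54N: λ₀ = 141°, k₀ = 0.9996, false easting 500000 m.
Meridian distance M = (N − FN)/k₀ = 3891591.7 m.
Inverse transverse Mercator on WGS84 gives φ = 35.15320040°, λ = 141.07360021°.

lat 35.1532°, lon 141.0736°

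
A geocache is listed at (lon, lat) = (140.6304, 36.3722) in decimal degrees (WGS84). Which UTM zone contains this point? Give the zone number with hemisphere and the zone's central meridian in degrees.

UTM zone = ⌊(λ + 180)/6⌋ + 1; 140.6304° ∈ [138°, 144°) → zone 54.
Hemisphere: N (φ ≥ 0).
Central meridian λ₀ = 6×54 − 183 = 141°.

Zone 54N, central meridian 141°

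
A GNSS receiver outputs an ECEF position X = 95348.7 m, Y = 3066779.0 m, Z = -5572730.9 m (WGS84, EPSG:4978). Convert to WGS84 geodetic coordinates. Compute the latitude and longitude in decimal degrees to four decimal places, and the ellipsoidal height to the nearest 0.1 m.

lat -61.3258°, lon 88.2192°, h -139.2 m

λ = atan2(Y, X) = 88.21920039°; p = √(X²+Y²) = 3068260.9 m.
Bowring's method on WGS84 (a = 6378137 m, b = 6356752.314 m) gives φ = -61.32579999°, h = -139.165 m.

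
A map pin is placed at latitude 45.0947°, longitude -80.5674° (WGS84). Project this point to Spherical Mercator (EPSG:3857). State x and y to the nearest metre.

x -8968722 m, y 5636442 m

Web Mercator is spherical with R = a = 6378137 m.
x = R·λ = 6378137 × -1.406166400 = -8968721.943 m.
y = R·ln tan(π/4 + φ/2) = 6378137 × 0.883712972 = 5636442.404 m.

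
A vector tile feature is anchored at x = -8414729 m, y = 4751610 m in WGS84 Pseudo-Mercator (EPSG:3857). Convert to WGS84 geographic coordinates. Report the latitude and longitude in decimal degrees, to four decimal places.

R = 6378137 m. λ = x/R = -75.59079672°.
φ = 2·arctan(exp(y/R)) − 90° = 2·arctan(2.10641) − 90° = 39.20869792°.

lat 39.2087°, lon -75.5908°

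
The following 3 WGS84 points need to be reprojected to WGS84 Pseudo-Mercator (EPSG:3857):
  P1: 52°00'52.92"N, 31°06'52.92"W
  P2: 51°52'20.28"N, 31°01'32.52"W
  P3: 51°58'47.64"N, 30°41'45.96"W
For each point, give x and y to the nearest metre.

Web Mercator: x = R·λ, y = R·ln tan(π/4+φ/2), R = 6378137 m.
P1 (52.0147°, -31.1147°) → (-3463672.560, 6802783.839) m.
P2 (51.8723°, -31.0257°) → (-3453765.126, 6777068.509) m.
P3 (51.9799°, -30.6961°) → (-3417074.221, 6796491.932) m.

P1: x -3463673 m, y 6802784 m; P2: x -3453765 m, y 6777069 m; P3: x -3417074 m, y 6796492 m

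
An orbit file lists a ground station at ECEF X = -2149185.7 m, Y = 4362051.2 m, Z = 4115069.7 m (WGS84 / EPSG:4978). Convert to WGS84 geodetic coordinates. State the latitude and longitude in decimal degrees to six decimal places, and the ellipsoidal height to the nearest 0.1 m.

λ = atan2(Y, X) = 116.22950023°; p = √(X²+Y²) = 4862765.7 m.
Bowring's method on WGS84 (a = 6378137 m, b = 6356752.314 m) gives φ = 40.42910030°, h = 1078.810 m.

lat 40.429100°, lon 116.229500°, h 1078.8 m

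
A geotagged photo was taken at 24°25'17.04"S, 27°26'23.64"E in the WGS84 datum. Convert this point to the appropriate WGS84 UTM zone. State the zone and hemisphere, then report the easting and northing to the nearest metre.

Longitude 27.4399° lies in the 6° band [24°, 30°), giving zone 35; latitude is south of the equator, so 35S.
Zone 35 central meridian λ₀ = 6×35 − 183 = 27°; Δλ = +0.4399°.
Transverse Mercator on WGS84 with k₀ = 0.9996 gives E = 544596.092 m, N = 7299046.548 m.

Zone 35S: E 544596 m, N 7299047 m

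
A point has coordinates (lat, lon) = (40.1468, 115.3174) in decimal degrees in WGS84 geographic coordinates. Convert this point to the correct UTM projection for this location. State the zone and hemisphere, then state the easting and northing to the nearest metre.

Longitude 115.3174° lies in the 6° band [114°, 120°), giving zone 50; latitude is north of the equator, so 50N.
Zone 50 central meridian λ₀ = 6×50 − 183 = 117°; Δλ = -1.6826°.
Transverse Mercator on WGS84 with k₀ = 0.9996 gives E = 356678.289 m, N = 4445407.848 m.

Zone 50N: E 356678 m, N 4445408 m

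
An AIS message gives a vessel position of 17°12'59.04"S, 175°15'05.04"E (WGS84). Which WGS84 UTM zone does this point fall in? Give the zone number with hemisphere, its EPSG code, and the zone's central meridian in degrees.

UTM zone = ⌊(λ + 180)/6⌋ + 1; 175.2514° ∈ [174°, 180°) → zone 60.
Hemisphere: S (φ < 0).
Central meridian λ₀ = 6×60 − 183 = 177°.
EPSG code: 32760.

Zone 60S (EPSG:32760), central meridian 177°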